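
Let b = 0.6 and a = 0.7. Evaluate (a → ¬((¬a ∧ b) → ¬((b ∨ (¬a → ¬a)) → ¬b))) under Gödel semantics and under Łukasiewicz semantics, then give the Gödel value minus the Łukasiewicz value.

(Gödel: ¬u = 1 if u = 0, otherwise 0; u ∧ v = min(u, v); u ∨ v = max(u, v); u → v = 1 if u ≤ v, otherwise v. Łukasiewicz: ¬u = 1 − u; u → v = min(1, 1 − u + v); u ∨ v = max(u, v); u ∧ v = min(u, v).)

-0.30

Gödel evaluation:
  ¬a: Gödel ¬ of 0.7 = 0 (operand ≠ 0)
  (¬a ∧ b) = min(0, 0.6) = 0
  ¬a: Gödel ¬ of 0.7 = 0 (operand ≠ 0)
  ¬a: Gödel ¬ of 0.7 = 0 (operand ≠ 0)
  (¬a → ¬a): 0 ≤ 0, so result = 1
  (b ∨ (¬a → ¬a)) = max(0.6, 1) = 1
  ¬b: Gödel ¬ of 0.6 = 0 (operand ≠ 0)
  ((b ∨ (¬a → ¬a)) → ¬b): 1 > 0, so result = 0
  ¬((b ∨ (¬a → ¬a)) → ¬b): Gödel ¬ of 0 = 1 (operand is 0)
  ((¬a ∧ b) → ¬((b ∨ (¬a → ¬a)) → ¬b)): 0 ≤ 1, so result = 1
  ¬((¬a ∧ b) → ¬((b ∨ (¬a → ¬a)) → ¬b)): Gödel ¬ of 1 = 0 (operand ≠ 0)
  (a → ¬((¬a ∧ b) → ¬((b ∨ (¬a → ¬a)) → ¬b))): 0.7 > 0, so result = 0
  Gödel value = 0
Łukasiewicz evaluation:
  ¬a: Łukasiewicz ¬ gives 1 − 0.7 = 0.3
  (¬a ∧ b) = min(0.3, 0.6) = 0.3
  ¬a: Łukasiewicz ¬ gives 1 − 0.7 = 0.3
  ¬a: Łukasiewicz ¬ gives 1 − 0.7 = 0.3
  (¬a → ¬a): min(1, 1 − 0.3 + 0.3) = 1
  (b ∨ (¬a → ¬a)) = max(0.6, 1) = 1
  ¬b: Łukasiewicz ¬ gives 1 − 0.6 = 0.4
  ((b ∨ (¬a → ¬a)) → ¬b): min(1, 1 − 1 + 0.4) = 0.4
  ¬((b ∨ (¬a → ¬a)) → ¬b): Łukasiewicz ¬ gives 1 − 0.4 = 0.6
  ((¬a ∧ b) → ¬((b ∨ (¬a → ¬a)) → ¬b)): min(1, 1 − 0.3 + 0.6) = 1
  ¬((¬a ∧ b) → ¬((b ∨ (¬a → ¬a)) → ¬b)): Łukasiewicz ¬ gives 1 − 1 = 0
  (a → ¬((¬a ∧ b) → ¬((b ∨ (¬a → ¬a)) → ¬b))): min(1, 1 − 0.7 + 0) = 0.3
  Łukasiewicz value = 0.3
Difference: 0 − 0.3 = -0.30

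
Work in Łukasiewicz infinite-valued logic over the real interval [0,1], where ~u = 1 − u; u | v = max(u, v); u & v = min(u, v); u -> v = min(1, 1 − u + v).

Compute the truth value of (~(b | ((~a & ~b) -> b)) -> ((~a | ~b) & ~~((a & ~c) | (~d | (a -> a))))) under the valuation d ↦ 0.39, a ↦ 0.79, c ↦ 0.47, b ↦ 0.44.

1.00

~a: Łukasiewicz ¬ gives 1 − 0.79 = 0.21
~b: Łukasiewicz ¬ gives 1 − 0.44 = 0.56
(~a & ~b) = min(0.21, 0.56) = 0.21
((~a & ~b) -> b): min(1, 1 − 0.21 + 0.44) = 1
(b | ((~a & ~b) -> b)) = max(0.44, 1) = 1
~(b | ((~a & ~b) -> b)): Łukasiewicz ¬ gives 1 − 1 = 0
~a: Łukasiewicz ¬ gives 1 − 0.79 = 0.21
~b: Łukasiewicz ¬ gives 1 − 0.44 = 0.56
(~a | ~b) = max(0.21, 0.56) = 0.56
~c: Łukasiewicz ¬ gives 1 − 0.47 = 0.53
(a & ~c) = min(0.79, 0.53) = 0.53
~d: Łukasiewicz ¬ gives 1 − 0.39 = 0.61
(a -> a): min(1, 1 − 0.79 + 0.79) = 1
(~d | (a -> a)) = max(0.61, 1) = 1
((a & ~c) | (~d | (a -> a))) = max(0.53, 1) = 1
~((a & ~c) | (~d | (a -> a))): Łukasiewicz ¬ gives 1 − 1 = 0
~~((a & ~c) | (~d | (a -> a))): Łukasiewicz ¬ gives 1 − 0 = 1
((~a | ~b) & ~~((a & ~c) | (~d | (a -> a)))) = min(0.56, 1) = 0.56
(~(b | ((~a & ~b) -> b)) -> ((~a | ~b) & ~~((a & ~c) | (~d | (a -> a))))): min(1, 1 − 0 + 0.56) = 1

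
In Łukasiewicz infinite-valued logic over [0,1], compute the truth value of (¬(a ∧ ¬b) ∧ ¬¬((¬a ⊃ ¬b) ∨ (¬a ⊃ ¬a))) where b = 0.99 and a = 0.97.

¬b: Łukasiewicz ¬ gives 1 − 0.99 = 0.01
(a ∧ ¬b) = min(0.97, 0.01) = 0.01
¬(a ∧ ¬b): Łukasiewicz ¬ gives 1 − 0.01 = 0.99
¬a: Łukasiewicz ¬ gives 1 − 0.97 = 0.03
¬b: Łukasiewicz ¬ gives 1 − 0.99 = 0.01
(¬a ⊃ ¬b): min(1, 1 − 0.03 + 0.01) = 0.98
¬a: Łukasiewicz ¬ gives 1 − 0.97 = 0.03
¬a: Łukasiewicz ¬ gives 1 − 0.97 = 0.03
(¬a ⊃ ¬a): min(1, 1 − 0.03 + 0.03) = 1
((¬a ⊃ ¬b) ∨ (¬a ⊃ ¬a)) = max(0.98, 1) = 1
¬((¬a ⊃ ¬b) ∨ (¬a ⊃ ¬a)): Łukasiewicz ¬ gives 1 − 1 = 0
¬¬((¬a ⊃ ¬b) ∨ (¬a ⊃ ¬a)): Łukasiewicz ¬ gives 1 − 0 = 1
(¬(a ∧ ¬b) ∧ ¬¬((¬a ⊃ ¬b) ∨ (¬a ⊃ ¬a))) = min(0.99, 1) = 0.99

0.99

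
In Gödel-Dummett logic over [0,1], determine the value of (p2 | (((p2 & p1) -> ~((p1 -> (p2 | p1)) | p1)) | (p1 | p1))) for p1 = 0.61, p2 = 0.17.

(p2 & p1) = min(0.17, 0.61) = 0.17
(p2 | p1) = max(0.17, 0.61) = 0.61
(p1 -> (p2 | p1)): 0.61 ≤ 0.61, so result = 1
((p1 -> (p2 | p1)) | p1) = max(1, 0.61) = 1
~((p1 -> (p2 | p1)) | p1): Gödel ¬ of 1 = 0 (operand ≠ 0)
((p2 & p1) -> ~((p1 -> (p2 | p1)) | p1)): 0.17 > 0, so result = 0
(p1 | p1) = max(0.61, 0.61) = 0.61
(((p2 & p1) -> ~((p1 -> (p2 | p1)) | p1)) | (p1 | p1)) = max(0, 0.61) = 0.61
(p2 | (((p2 & p1) -> ~((p1 -> (p2 | p1)) | p1)) | (p1 | p1))) = max(0.17, 0.61) = 0.61

0.61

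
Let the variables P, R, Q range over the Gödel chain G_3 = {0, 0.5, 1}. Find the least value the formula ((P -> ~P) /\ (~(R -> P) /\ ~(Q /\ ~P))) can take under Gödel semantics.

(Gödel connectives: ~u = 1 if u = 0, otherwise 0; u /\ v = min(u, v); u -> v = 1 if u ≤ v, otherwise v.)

0.00

The minimum is attained at P = 0, R = 0, Q = 0:
  ~P: Gödel ¬ of 0 = 1 (operand is 0)
  (P -> ~P): 0 ≤ 1, so result = 1
  (R -> P): 0 ≤ 0, so result = 1
  ~(R -> P): Gödel ¬ of 1 = 0 (operand ≠ 0)
  ~P: Gödel ¬ of 0 = 1 (operand is 0)
  (Q /\ ~P) = min(0, 1) = 0
  ~(Q /\ ~P): Gödel ¬ of 0 = 1 (operand is 0)
  (~(R -> P) /\ ~(Q /\ ~P)) = min(0, 1) = 0
  ((P -> ~P) /\ (~(R -> P) /\ ~(Q /\ ~P))) = min(1, 0) = 0
Checking all 27 assignments confirms none give a value below 0.00.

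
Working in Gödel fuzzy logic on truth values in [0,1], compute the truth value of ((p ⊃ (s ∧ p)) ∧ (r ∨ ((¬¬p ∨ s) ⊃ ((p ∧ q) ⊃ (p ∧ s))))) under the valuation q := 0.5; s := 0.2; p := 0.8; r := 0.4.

0.20

(s ∧ p) = min(0.2, 0.8) = 0.2
(p ⊃ (s ∧ p)): 0.8 > 0.2, so result = 0.2
¬p: Gödel ¬ of 0.8 = 0 (operand ≠ 0)
¬¬p: Gödel ¬ of 0 = 1 (operand is 0)
(¬¬p ∨ s) = max(1, 0.2) = 1
(p ∧ q) = min(0.8, 0.5) = 0.5
(p ∧ s) = min(0.8, 0.2) = 0.2
((p ∧ q) ⊃ (p ∧ s)): 0.5 > 0.2, so result = 0.2
((¬¬p ∨ s) ⊃ ((p ∧ q) ⊃ (p ∧ s))): 1 > 0.2, so result = 0.2
(r ∨ ((¬¬p ∨ s) ⊃ ((p ∧ q) ⊃ (p ∧ s)))) = max(0.4, 0.2) = 0.4
((p ⊃ (s ∧ p)) ∧ (r ∨ ((¬¬p ∨ s) ⊃ ((p ∧ q) ⊃ (p ∧ s))))) = min(0.2, 0.4) = 0.2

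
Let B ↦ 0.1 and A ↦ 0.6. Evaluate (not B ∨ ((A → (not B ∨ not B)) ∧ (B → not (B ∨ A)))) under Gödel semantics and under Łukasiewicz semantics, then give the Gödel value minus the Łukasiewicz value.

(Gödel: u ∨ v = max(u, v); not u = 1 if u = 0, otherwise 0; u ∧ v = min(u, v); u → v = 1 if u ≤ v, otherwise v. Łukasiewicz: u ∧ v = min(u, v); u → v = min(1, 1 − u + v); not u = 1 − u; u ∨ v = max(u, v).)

-1.00

Gödel evaluation:
  not B: Gödel ¬ of 0.1 = 0 (operand ≠ 0)
  not B: Gödel ¬ of 0.1 = 0 (operand ≠ 0)
  not B: Gödel ¬ of 0.1 = 0 (operand ≠ 0)
  (not B ∨ not B) = max(0, 0) = 0
  (A → (not B ∨ not B)): 0.6 > 0, so result = 0
  (B ∨ A) = max(0.1, 0.6) = 0.6
  not (B ∨ A): Gödel ¬ of 0.6 = 0 (operand ≠ 0)
  (B → not (B ∨ A)): 0.1 > 0, so result = 0
  ((A → (not B ∨ not B)) ∧ (B → not (B ∨ A))) = min(0, 0) = 0
  (not B ∨ ((A → (not B ∨ not B)) ∧ (B → not (B ∨ A)))) = max(0, 0) = 0
  Gödel value = 0
Łukasiewicz evaluation:
  not B: Łukasiewicz ¬ gives 1 − 0.1 = 0.9
  not B: Łukasiewicz ¬ gives 1 − 0.1 = 0.9
  not B: Łukasiewicz ¬ gives 1 − 0.1 = 0.9
  (not B ∨ not B) = max(0.9, 0.9) = 0.9
  (A → (not B ∨ not B)): min(1, 1 − 0.6 + 0.9) = 1
  (B ∨ A) = max(0.1, 0.6) = 0.6
  not (B ∨ A): Łukasiewicz ¬ gives 1 − 0.6 = 0.4
  (B → not (B ∨ A)): min(1, 1 − 0.1 + 0.4) = 1
  ((A → (not B ∨ not B)) ∧ (B → not (B ∨ A))) = min(1, 1) = 1
  (not B ∨ ((A → (not B ∨ not B)) ∧ (B → not (B ∨ A)))) = max(0.9, 1) = 1
  Łukasiewicz value = 1
Difference: 0 − 1 = -1.00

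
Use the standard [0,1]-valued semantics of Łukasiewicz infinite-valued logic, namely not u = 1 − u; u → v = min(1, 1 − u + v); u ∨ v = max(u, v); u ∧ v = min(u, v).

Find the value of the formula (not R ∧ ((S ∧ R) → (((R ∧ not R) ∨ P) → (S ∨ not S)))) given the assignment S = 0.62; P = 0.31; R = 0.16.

0.84

not R: Łukasiewicz ¬ gives 1 − 0.16 = 0.84
(S ∧ R) = min(0.62, 0.16) = 0.16
not R: Łukasiewicz ¬ gives 1 − 0.16 = 0.84
(R ∧ not R) = min(0.16, 0.84) = 0.16
((R ∧ not R) ∨ P) = max(0.16, 0.31) = 0.31
not S: Łukasiewicz ¬ gives 1 − 0.62 = 0.38
(S ∨ not S) = max(0.62, 0.38) = 0.62
(((R ∧ not R) ∨ P) → (S ∨ not S)): min(1, 1 − 0.31 + 0.62) = 1
((S ∧ R) → (((R ∧ not R) ∨ P) → (S ∨ not S))): min(1, 1 − 0.16 + 1) = 1
(not R ∧ ((S ∧ R) → (((R ∧ not R) ∨ P) → (S ∨ not S)))) = min(0.84, 1) = 0.84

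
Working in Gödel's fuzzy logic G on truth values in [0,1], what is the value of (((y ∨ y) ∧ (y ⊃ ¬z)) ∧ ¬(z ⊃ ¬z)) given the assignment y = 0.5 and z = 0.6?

(y ∨ y) = max(0.5, 0.5) = 0.5
¬z: Gödel ¬ of 0.6 = 0 (operand ≠ 0)
(y ⊃ ¬z): 0.5 > 0, so result = 0
((y ∨ y) ∧ (y ⊃ ¬z)) = min(0.5, 0) = 0
¬z: Gödel ¬ of 0.6 = 0 (operand ≠ 0)
(z ⊃ ¬z): 0.6 > 0, so result = 0
¬(z ⊃ ¬z): Gödel ¬ of 0 = 1 (operand is 0)
(((y ∨ y) ∧ (y ⊃ ¬z)) ∧ ¬(z ⊃ ¬z)) = min(0, 1) = 0

0.00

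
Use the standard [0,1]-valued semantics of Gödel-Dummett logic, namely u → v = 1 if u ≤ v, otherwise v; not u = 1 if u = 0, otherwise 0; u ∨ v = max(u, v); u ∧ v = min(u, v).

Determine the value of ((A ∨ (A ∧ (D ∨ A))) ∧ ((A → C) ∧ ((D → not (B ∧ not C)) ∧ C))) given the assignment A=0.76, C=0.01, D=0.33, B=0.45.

0.01

(D ∨ A) = max(0.33, 0.76) = 0.76
(A ∧ (D ∨ A)) = min(0.76, 0.76) = 0.76
(A ∨ (A ∧ (D ∨ A))) = max(0.76, 0.76) = 0.76
(A → C): 0.76 > 0.01, so result = 0.01
not C: Gödel ¬ of 0.01 = 0 (operand ≠ 0)
(B ∧ not C) = min(0.45, 0) = 0
not (B ∧ not C): Gödel ¬ of 0 = 1 (operand is 0)
(D → not (B ∧ not C)): 0.33 ≤ 1, so result = 1
((D → not (B ∧ not C)) ∧ C) = min(1, 0.01) = 0.01
((A → C) ∧ ((D → not (B ∧ not C)) ∧ C)) = min(0.01, 0.01) = 0.01
((A ∨ (A ∧ (D ∨ A))) ∧ ((A → C) ∧ ((D → not (B ∧ not C)) ∧ C))) = min(0.76, 0.01) = 0.01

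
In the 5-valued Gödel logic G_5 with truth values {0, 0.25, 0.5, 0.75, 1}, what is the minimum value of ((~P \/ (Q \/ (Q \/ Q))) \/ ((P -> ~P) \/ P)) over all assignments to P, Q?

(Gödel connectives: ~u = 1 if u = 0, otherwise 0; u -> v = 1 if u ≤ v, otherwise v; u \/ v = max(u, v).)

The minimum is attained at P = 0.25, Q = 0:
  ~P: Gödel ¬ of 0.25 = 0 (operand ≠ 0)
  (Q \/ Q) = max(0, 0) = 0
  (Q \/ (Q \/ Q)) = max(0, 0) = 0
  (~P \/ (Q \/ (Q \/ Q))) = max(0, 0) = 0
  ~P: Gödel ¬ of 0.25 = 0 (operand ≠ 0)
  (P -> ~P): 0.25 > 0, so result = 0
  ((P -> ~P) \/ P) = max(0, 0.25) = 0.25
  ((~P \/ (Q \/ (Q \/ Q))) \/ ((P -> ~P) \/ P)) = max(0, 0.25) = 0.25
Checking all 25 assignments confirms none give a value below 0.25.

0.25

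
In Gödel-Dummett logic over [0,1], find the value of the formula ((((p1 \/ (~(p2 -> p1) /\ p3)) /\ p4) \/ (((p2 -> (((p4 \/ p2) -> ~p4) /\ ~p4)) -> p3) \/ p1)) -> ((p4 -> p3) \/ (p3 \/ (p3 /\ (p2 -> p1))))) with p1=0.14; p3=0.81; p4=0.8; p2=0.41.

(p2 -> p1): 0.41 > 0.14, so result = 0.14
~(p2 -> p1): Gödel ¬ of 0.14 = 0 (operand ≠ 0)
(~(p2 -> p1) /\ p3) = min(0, 0.81) = 0
(p1 \/ (~(p2 -> p1) /\ p3)) = max(0.14, 0) = 0.14
((p1 \/ (~(p2 -> p1) /\ p3)) /\ p4) = min(0.14, 0.8) = 0.14
(p4 \/ p2) = max(0.8, 0.41) = 0.8
~p4: Gödel ¬ of 0.8 = 0 (operand ≠ 0)
((p4 \/ p2) -> ~p4): 0.8 > 0, so result = 0
~p4: Gödel ¬ of 0.8 = 0 (operand ≠ 0)
(((p4 \/ p2) -> ~p4) /\ ~p4) = min(0, 0) = 0
(p2 -> (((p4 \/ p2) -> ~p4) /\ ~p4)): 0.41 > 0, so result = 0
((p2 -> (((p4 \/ p2) -> ~p4) /\ ~p4)) -> p3): 0 ≤ 0.81, so result = 1
(((p2 -> (((p4 \/ p2) -> ~p4) /\ ~p4)) -> p3) \/ p1) = max(1, 0.14) = 1
(((p1 \/ (~(p2 -> p1) /\ p3)) /\ p4) \/ (((p2 -> (((p4 \/ p2) -> ~p4) /\ ~p4)) -> p3) \/ p1)) = max(0.14, 1) = 1
(p4 -> p3): 0.8 ≤ 0.81, so result = 1
(p2 -> p1): 0.41 > 0.14, so result = 0.14
(p3 /\ (p2 -> p1)) = min(0.81, 0.14) = 0.14
(p3 \/ (p3 /\ (p2 -> p1))) = max(0.81, 0.14) = 0.81
((p4 -> p3) \/ (p3 \/ (p3 /\ (p2 -> p1)))) = max(1, 0.81) = 1
((((p1 \/ (~(p2 -> p1) /\ p3)) /\ p4) \/ (((p2 -> (((p4 \/ p2) -> ~p4) /\ ~p4)) -> p3) \/ p1)) -> ((p4 -> p3) \/ (p3 \/ (p3 /\ (p2 -> p1))))): 1 ≤ 1, so result = 1

1.00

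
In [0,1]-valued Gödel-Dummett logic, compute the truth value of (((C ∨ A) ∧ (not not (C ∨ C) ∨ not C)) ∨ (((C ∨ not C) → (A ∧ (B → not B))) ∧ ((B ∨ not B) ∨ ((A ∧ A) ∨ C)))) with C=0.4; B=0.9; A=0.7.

0.70

(C ∨ A) = max(0.4, 0.7) = 0.7
(C ∨ C) = max(0.4, 0.4) = 0.4
not (C ∨ C): Gödel ¬ of 0.4 = 0 (operand ≠ 0)
not not (C ∨ C): Gödel ¬ of 0 = 1 (operand is 0)
not C: Gödel ¬ of 0.4 = 0 (operand ≠ 0)
(not not (C ∨ C) ∨ not C) = max(1, 0) = 1
((C ∨ A) ∧ (not not (C ∨ C) ∨ not C)) = min(0.7, 1) = 0.7
not C: Gödel ¬ of 0.4 = 0 (operand ≠ 0)
(C ∨ not C) = max(0.4, 0) = 0.4
not B: Gödel ¬ of 0.9 = 0 (operand ≠ 0)
(B → not B): 0.9 > 0, so result = 0
(A ∧ (B → not B)) = min(0.7, 0) = 0
((C ∨ not C) → (A ∧ (B → not B))): 0.4 > 0, so result = 0
not B: Gödel ¬ of 0.9 = 0 (operand ≠ 0)
(B ∨ not B) = max(0.9, 0) = 0.9
(A ∧ A) = min(0.7, 0.7) = 0.7
((A ∧ A) ∨ C) = max(0.7, 0.4) = 0.7
((B ∨ not B) ∨ ((A ∧ A) ∨ C)) = max(0.9, 0.7) = 0.9
(((C ∨ not C) → (A ∧ (B → not B))) ∧ ((B ∨ not B) ∨ ((A ∧ A) ∨ C))) = min(0, 0.9) = 0
(((C ∨ A) ∧ (not not (C ∨ C) ∨ not C)) ∨ (((C ∨ not C) → (A ∧ (B → not B))) ∧ ((B ∨ not B) ∨ ((A ∧ A) ∨ C)))) = max(0.7, 0) = 0.7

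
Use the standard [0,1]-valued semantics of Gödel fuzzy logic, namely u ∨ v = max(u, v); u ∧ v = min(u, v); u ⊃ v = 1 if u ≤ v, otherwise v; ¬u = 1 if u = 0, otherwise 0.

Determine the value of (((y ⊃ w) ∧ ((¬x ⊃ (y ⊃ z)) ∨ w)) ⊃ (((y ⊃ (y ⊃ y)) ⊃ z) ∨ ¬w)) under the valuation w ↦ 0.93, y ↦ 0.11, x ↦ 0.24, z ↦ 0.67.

(y ⊃ w): 0.11 ≤ 0.93, so result = 1
¬x: Gödel ¬ of 0.24 = 0 (operand ≠ 0)
(y ⊃ z): 0.11 ≤ 0.67, so result = 1
(¬x ⊃ (y ⊃ z)): 0 ≤ 1, so result = 1
((¬x ⊃ (y ⊃ z)) ∨ w) = max(1, 0.93) = 1
((y ⊃ w) ∧ ((¬x ⊃ (y ⊃ z)) ∨ w)) = min(1, 1) = 1
(y ⊃ y): 0.11 ≤ 0.11, so result = 1
(y ⊃ (y ⊃ y)): 0.11 ≤ 1, so result = 1
((y ⊃ (y ⊃ y)) ⊃ z): 1 > 0.67, so result = 0.67
¬w: Gödel ¬ of 0.93 = 0 (operand ≠ 0)
(((y ⊃ (y ⊃ y)) ⊃ z) ∨ ¬w) = max(0.67, 0) = 0.67
(((y ⊃ w) ∧ ((¬x ⊃ (y ⊃ z)) ∨ w)) ⊃ (((y ⊃ (y ⊃ y)) ⊃ z) ∨ ¬w)): 1 > 0.67, so result = 0.67

0.67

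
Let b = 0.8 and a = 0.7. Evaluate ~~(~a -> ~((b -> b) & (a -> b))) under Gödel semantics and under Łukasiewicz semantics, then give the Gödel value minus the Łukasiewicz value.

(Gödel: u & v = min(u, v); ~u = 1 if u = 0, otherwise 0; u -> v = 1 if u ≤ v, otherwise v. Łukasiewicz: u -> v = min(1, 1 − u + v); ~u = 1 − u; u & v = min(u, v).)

Gödel evaluation:
  ~a: Gödel ¬ of 0.7 = 0 (operand ≠ 0)
  (b -> b): 0.8 ≤ 0.8, so result = 1
  (a -> b): 0.7 ≤ 0.8, so result = 1
  ((b -> b) & (a -> b)) = min(1, 1) = 1
  ~((b -> b) & (a -> b)): Gödel ¬ of 1 = 0 (operand ≠ 0)
  (~a -> ~((b -> b) & (a -> b))): 0 ≤ 0, so result = 1
  ~(~a -> ~((b -> b) & (a -> b))): Gödel ¬ of 1 = 0 (operand ≠ 0)
  ~~(~a -> ~((b -> b) & (a -> b))): Gödel ¬ of 0 = 1 (operand is 0)
  Gödel value = 1
Łukasiewicz evaluation:
  ~a: Łukasiewicz ¬ gives 1 − 0.7 = 0.3
  (b -> b): min(1, 1 − 0.8 + 0.8) = 1
  (a -> b): min(1, 1 − 0.7 + 0.8) = 1
  ((b -> b) & (a -> b)) = min(1, 1) = 1
  ~((b -> b) & (a -> b)): Łukasiewicz ¬ gives 1 − 1 = 0
  (~a -> ~((b -> b) & (a -> b))): min(1, 1 − 0.3 + 0) = 0.7
  ~(~a -> ~((b -> b) & (a -> b))): Łukasiewicz ¬ gives 1 − 0.7 = 0.3
  ~~(~a -> ~((b -> b) & (a -> b))): Łukasiewicz ¬ gives 1 − 0.3 = 0.7
  Łukasiewicz value = 0.7
Difference: 1 − 0.7 = 0.30

0.30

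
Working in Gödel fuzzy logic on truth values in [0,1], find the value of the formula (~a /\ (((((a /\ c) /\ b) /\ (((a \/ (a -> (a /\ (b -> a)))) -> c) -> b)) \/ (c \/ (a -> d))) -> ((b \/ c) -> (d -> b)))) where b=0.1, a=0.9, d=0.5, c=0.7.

~a: Gödel ¬ of 0.9 = 0 (operand ≠ 0)
(a /\ c) = min(0.9, 0.7) = 0.7
((a /\ c) /\ b) = min(0.7, 0.1) = 0.1
(b -> a): 0.1 ≤ 0.9, so result = 1
(a /\ (b -> a)) = min(0.9, 1) = 0.9
(a -> (a /\ (b -> a))): 0.9 ≤ 0.9, so result = 1
(a \/ (a -> (a /\ (b -> a)))) = max(0.9, 1) = 1
((a \/ (a -> (a /\ (b -> a)))) -> c): 1 > 0.7, so result = 0.7
(((a \/ (a -> (a /\ (b -> a)))) -> c) -> b): 0.7 > 0.1, so result = 0.1
(((a /\ c) /\ b) /\ (((a \/ (a -> (a /\ (b -> a)))) -> c) -> b)) = min(0.1, 0.1) = 0.1
(a -> d): 0.9 > 0.5, so result = 0.5
(c \/ (a -> d)) = max(0.7, 0.5) = 0.7
((((a /\ c) /\ b) /\ (((a \/ (a -> (a /\ (b -> a)))) -> c) -> b)) \/ (c \/ (a -> d))) = max(0.1, 0.7) = 0.7
(b \/ c) = max(0.1, 0.7) = 0.7
(d -> b): 0.5 > 0.1, so result = 0.1
((b \/ c) -> (d -> b)): 0.7 > 0.1, so result = 0.1
(((((a /\ c) /\ b) /\ (((a \/ (a -> (a /\ (b -> a)))) -> c) -> b)) \/ (c \/ (a -> d))) -> ((b \/ c) -> (d -> b))): 0.7 > 0.1, so result = 0.1
(~a /\ (((((a /\ c) /\ b) /\ (((a \/ (a -> (a /\ (b -> a)))) -> c) -> b)) \/ (c \/ (a -> d))) -> ((b \/ c) -> (d -> b)))) = min(0, 0.1) = 0

0.00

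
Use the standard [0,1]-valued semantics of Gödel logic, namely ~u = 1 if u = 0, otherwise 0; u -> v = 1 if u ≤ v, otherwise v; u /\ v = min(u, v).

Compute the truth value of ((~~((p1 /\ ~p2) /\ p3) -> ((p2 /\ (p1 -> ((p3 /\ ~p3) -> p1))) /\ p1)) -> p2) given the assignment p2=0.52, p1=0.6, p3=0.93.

~p2: Gödel ¬ of 0.52 = 0 (operand ≠ 0)
(p1 /\ ~p2) = min(0.6, 0) = 0
((p1 /\ ~p2) /\ p3) = min(0, 0.93) = 0
~((p1 /\ ~p2) /\ p3): Gödel ¬ of 0 = 1 (operand is 0)
~~((p1 /\ ~p2) /\ p3): Gödel ¬ of 1 = 0 (operand ≠ 0)
~p3: Gödel ¬ of 0.93 = 0 (operand ≠ 0)
(p3 /\ ~p3) = min(0.93, 0) = 0
((p3 /\ ~p3) -> p1): 0 ≤ 0.6, so result = 1
(p1 -> ((p3 /\ ~p3) -> p1)): 0.6 ≤ 1, so result = 1
(p2 /\ (p1 -> ((p3 /\ ~p3) -> p1))) = min(0.52, 1) = 0.52
((p2 /\ (p1 -> ((p3 /\ ~p3) -> p1))) /\ p1) = min(0.52, 0.6) = 0.52
(~~((p1 /\ ~p2) /\ p3) -> ((p2 /\ (p1 -> ((p3 /\ ~p3) -> p1))) /\ p1)): 0 ≤ 0.52, so result = 1
((~~((p1 /\ ~p2) /\ p3) -> ((p2 /\ (p1 -> ((p3 /\ ~p3) -> p1))) /\ p1)) -> p2): 1 > 0.52, so result = 0.52

0.52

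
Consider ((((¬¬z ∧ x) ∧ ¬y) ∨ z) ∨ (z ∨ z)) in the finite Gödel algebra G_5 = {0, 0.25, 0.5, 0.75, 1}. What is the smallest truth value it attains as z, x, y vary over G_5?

0.00

The minimum is attained at z = 0, x = 0, y = 0:
  ¬z: Gödel ¬ of 0 = 1 (operand is 0)
  ¬¬z: Gödel ¬ of 1 = 0 (operand ≠ 0)
  (¬¬z ∧ x) = min(0, 0) = 0
  ¬y: Gödel ¬ of 0 = 1 (operand is 0)
  ((¬¬z ∧ x) ∧ ¬y) = min(0, 1) = 0
  (((¬¬z ∧ x) ∧ ¬y) ∨ z) = max(0, 0) = 0
  (z ∨ z) = max(0, 0) = 0
  ((((¬¬z ∧ x) ∧ ¬y) ∨ z) ∨ (z ∨ z)) = max(0, 0) = 0
Checking all 125 assignments confirms none give a value below 0.00.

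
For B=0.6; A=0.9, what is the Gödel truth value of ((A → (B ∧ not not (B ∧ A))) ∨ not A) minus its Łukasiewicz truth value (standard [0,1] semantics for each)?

-0.10

Gödel evaluation:
  (B ∧ A) = min(0.6, 0.9) = 0.6
  not (B ∧ A): Gödel ¬ of 0.6 = 0 (operand ≠ 0)
  not not (B ∧ A): Gödel ¬ of 0 = 1 (operand is 0)
  (B ∧ not not (B ∧ A)) = min(0.6, 1) = 0.6
  (A → (B ∧ not not (B ∧ A))): 0.9 > 0.6, so result = 0.6
  not A: Gödel ¬ of 0.9 = 0 (operand ≠ 0)
  ((A → (B ∧ not not (B ∧ A))) ∨ not A) = max(0.6, 0) = 0.6
  Gödel value = 0.6
Łukasiewicz evaluation:
  (B ∧ A) = min(0.6, 0.9) = 0.6
  not (B ∧ A): Łukasiewicz ¬ gives 1 − 0.6 = 0.4
  not not (B ∧ A): Łukasiewicz ¬ gives 1 − 0.4 = 0.6
  (B ∧ not not (B ∧ A)) = min(0.6, 0.6) = 0.6
  (A → (B ∧ not not (B ∧ A))): min(1, 1 − 0.9 + 0.6) = 0.7
  not A: Łukasiewicz ¬ gives 1 − 0.9 = 0.1
  ((A → (B ∧ not not (B ∧ A))) ∨ not A) = max(0.7, 0.1) = 0.7
  Łukasiewicz value = 0.7
Difference: 0.6 − 0.7 = -0.10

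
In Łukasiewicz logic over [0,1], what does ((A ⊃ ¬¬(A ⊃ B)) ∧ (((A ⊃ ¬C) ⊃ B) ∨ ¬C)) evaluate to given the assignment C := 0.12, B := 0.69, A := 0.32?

(A ⊃ B): min(1, 1 − 0.32 + 0.69) = 1
¬(A ⊃ B): Łukasiewicz ¬ gives 1 − 1 = 0
¬¬(A ⊃ B): Łukasiewicz ¬ gives 1 − 0 = 1
(A ⊃ ¬¬(A ⊃ B)): min(1, 1 − 0.32 + 1) = 1
¬C: Łukasiewicz ¬ gives 1 − 0.12 = 0.88
(A ⊃ ¬C): min(1, 1 − 0.32 + 0.88) = 1
((A ⊃ ¬C) ⊃ B): min(1, 1 − 1 + 0.69) = 0.69
¬C: Łukasiewicz ¬ gives 1 − 0.12 = 0.88
(((A ⊃ ¬C) ⊃ B) ∨ ¬C) = max(0.69, 0.88) = 0.88
((A ⊃ ¬¬(A ⊃ B)) ∧ (((A ⊃ ¬C) ⊃ B) ∨ ¬C)) = min(1, 0.88) = 0.88

0.88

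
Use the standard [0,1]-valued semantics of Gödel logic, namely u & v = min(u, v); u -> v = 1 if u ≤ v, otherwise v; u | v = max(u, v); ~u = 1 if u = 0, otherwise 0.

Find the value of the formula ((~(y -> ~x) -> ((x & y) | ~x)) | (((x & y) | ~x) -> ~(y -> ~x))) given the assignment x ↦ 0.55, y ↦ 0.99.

~x: Gödel ¬ of 0.55 = 0 (operand ≠ 0)
(y -> ~x): 0.99 > 0, so result = 0
~(y -> ~x): Gödel ¬ of 0 = 1 (operand is 0)
(x & y) = min(0.55, 0.99) = 0.55
~x: Gödel ¬ of 0.55 = 0 (operand ≠ 0)
((x & y) | ~x) = max(0.55, 0) = 0.55
(~(y -> ~x) -> ((x & y) | ~x)): 1 > 0.55, so result = 0.55
(x & y) = min(0.55, 0.99) = 0.55
~x: Gödel ¬ of 0.55 = 0 (operand ≠ 0)
((x & y) | ~x) = max(0.55, 0) = 0.55
~x: Gödel ¬ of 0.55 = 0 (operand ≠ 0)
(y -> ~x): 0.99 > 0, so result = 0
~(y -> ~x): Gödel ¬ of 0 = 1 (operand is 0)
(((x & y) | ~x) -> ~(y -> ~x)): 0.55 ≤ 1, so result = 1
((~(y -> ~x) -> ((x & y) | ~x)) | (((x & y) | ~x) -> ~(y -> ~x))) = max(0.55, 1) = 1

1.00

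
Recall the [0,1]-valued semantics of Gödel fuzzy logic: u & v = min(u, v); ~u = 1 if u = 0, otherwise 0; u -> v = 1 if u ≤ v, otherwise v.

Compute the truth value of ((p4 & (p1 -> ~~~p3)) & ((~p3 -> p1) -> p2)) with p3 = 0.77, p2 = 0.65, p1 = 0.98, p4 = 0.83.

~p3: Gödel ¬ of 0.77 = 0 (operand ≠ 0)
~~p3: Gödel ¬ of 0 = 1 (operand is 0)
~~~p3: Gödel ¬ of 1 = 0 (operand ≠ 0)
(p1 -> ~~~p3): 0.98 > 0, so result = 0
(p4 & (p1 -> ~~~p3)) = min(0.83, 0) = 0
~p3: Gödel ¬ of 0.77 = 0 (operand ≠ 0)
(~p3 -> p1): 0 ≤ 0.98, so result = 1
((~p3 -> p1) -> p2): 1 > 0.65, so result = 0.65
((p4 & (p1 -> ~~~p3)) & ((~p3 -> p1) -> p2)) = min(0, 0.65) = 0

0.00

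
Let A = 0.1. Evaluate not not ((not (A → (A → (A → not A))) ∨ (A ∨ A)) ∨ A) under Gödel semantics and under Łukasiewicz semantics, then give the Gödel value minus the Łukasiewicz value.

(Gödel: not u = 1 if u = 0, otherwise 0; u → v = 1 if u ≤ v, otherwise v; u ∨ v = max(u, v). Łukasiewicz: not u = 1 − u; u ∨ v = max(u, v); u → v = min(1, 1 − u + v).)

Gödel evaluation:
  not A: Gödel ¬ of 0.1 = 0 (operand ≠ 0)
  (A → not A): 0.1 > 0, so result = 0
  (A → (A → not A)): 0.1 > 0, so result = 0
  (A → (A → (A → not A))): 0.1 > 0, so result = 0
  not (A → (A → (A → not A))): Gödel ¬ of 0 = 1 (operand is 0)
  (A ∨ A) = max(0.1, 0.1) = 0.1
  (not (A → (A → (A → not A))) ∨ (A ∨ A)) = max(1, 0.1) = 1
  ((not (A → (A → (A → not A))) ∨ (A ∨ A)) ∨ A) = max(1, 0.1) = 1
  not ((not (A → (A → (A → not A))) ∨ (A ∨ A)) ∨ A): Gödel ¬ of 1 = 0 (operand ≠ 0)
  not not ((not (A → (A → (A → not A))) ∨ (A ∨ A)) ∨ A): Gödel ¬ of 0 = 1 (operand is 0)
  Gödel value = 1
Łukasiewicz evaluation:
  not A: Łukasiewicz ¬ gives 1 − 0.1 = 0.9
  (A → not A): min(1, 1 − 0.1 + 0.9) = 1
  (A → (A → not A)): min(1, 1 − 0.1 + 1) = 1
  (A → (A → (A → not A))): min(1, 1 − 0.1 + 1) = 1
  not (A → (A → (A → not A))): Łukasiewicz ¬ gives 1 − 1 = 0
  (A ∨ A) = max(0.1, 0.1) = 0.1
  (not (A → (A → (A → not A))) ∨ (A ∨ A)) = max(0, 0.1) = 0.1
  ((not (A → (A → (A → not A))) ∨ (A ∨ A)) ∨ A) = max(0.1, 0.1) = 0.1
  not ((not (A → (A → (A → not A))) ∨ (A ∨ A)) ∨ A): Łukasiewicz ¬ gives 1 − 0.1 = 0.9
  not not ((not (A → (A → (A → not A))) ∨ (A ∨ A)) ∨ A): Łukasiewicz ¬ gives 1 − 0.9 = 0.1
  Łukasiewicz value = 0.1
Difference: 1 − 0.1 = 0.90

0.90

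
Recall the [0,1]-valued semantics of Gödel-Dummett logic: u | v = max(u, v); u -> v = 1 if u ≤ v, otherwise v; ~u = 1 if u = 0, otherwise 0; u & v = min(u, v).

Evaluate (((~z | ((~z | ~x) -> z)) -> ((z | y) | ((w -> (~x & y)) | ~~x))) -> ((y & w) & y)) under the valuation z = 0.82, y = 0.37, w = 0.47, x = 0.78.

0.37

~z: Gödel ¬ of 0.82 = 0 (operand ≠ 0)
~z: Gödel ¬ of 0.82 = 0 (operand ≠ 0)
~x: Gödel ¬ of 0.78 = 0 (operand ≠ 0)
(~z | ~x) = max(0, 0) = 0
((~z | ~x) -> z): 0 ≤ 0.82, so result = 1
(~z | ((~z | ~x) -> z)) = max(0, 1) = 1
(z | y) = max(0.82, 0.37) = 0.82
~x: Gödel ¬ of 0.78 = 0 (operand ≠ 0)
(~x & y) = min(0, 0.37) = 0
(w -> (~x & y)): 0.47 > 0, so result = 0
~x: Gödel ¬ of 0.78 = 0 (operand ≠ 0)
~~x: Gödel ¬ of 0 = 1 (operand is 0)
((w -> (~x & y)) | ~~x) = max(0, 1) = 1
((z | y) | ((w -> (~x & y)) | ~~x)) = max(0.82, 1) = 1
((~z | ((~z | ~x) -> z)) -> ((z | y) | ((w -> (~x & y)) | ~~x))): 1 ≤ 1, so result = 1
(y & w) = min(0.37, 0.47) = 0.37
((y & w) & y) = min(0.37, 0.37) = 0.37
(((~z | ((~z | ~x) -> z)) -> ((z | y) | ((w -> (~x & y)) | ~~x))) -> ((y & w) & y)): 1 > 0.37, so result = 0.37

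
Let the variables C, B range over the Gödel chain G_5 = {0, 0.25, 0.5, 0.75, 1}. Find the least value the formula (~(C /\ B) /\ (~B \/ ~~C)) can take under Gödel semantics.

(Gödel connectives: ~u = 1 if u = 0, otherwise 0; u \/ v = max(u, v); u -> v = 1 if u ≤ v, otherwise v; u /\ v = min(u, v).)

The minimum is attained at C = 0, B = 0.25:
  (C /\ B) = min(0, 0.25) = 0
  ~(C /\ B): Gödel ¬ of 0 = 1 (operand is 0)
  ~B: Gödel ¬ of 0.25 = 0 (operand ≠ 0)
  ~C: Gödel ¬ of 0 = 1 (operand is 0)
  ~~C: Gödel ¬ of 1 = 0 (operand ≠ 0)
  (~B \/ ~~C) = max(0, 0) = 0
  (~(C /\ B) /\ (~B \/ ~~C)) = min(1, 0) = 0
Checking all 25 assignments confirms none give a value below 0.00.

0.00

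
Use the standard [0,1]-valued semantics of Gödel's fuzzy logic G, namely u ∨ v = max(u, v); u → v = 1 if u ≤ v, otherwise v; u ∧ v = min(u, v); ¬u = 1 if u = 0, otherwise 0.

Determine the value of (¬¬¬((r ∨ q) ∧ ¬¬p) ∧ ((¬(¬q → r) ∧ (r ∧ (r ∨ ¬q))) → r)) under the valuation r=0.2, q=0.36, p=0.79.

(r ∨ q) = max(0.2, 0.36) = 0.36
¬p: Gödel ¬ of 0.79 = 0 (operand ≠ 0)
¬¬p: Gödel ¬ of 0 = 1 (operand is 0)
((r ∨ q) ∧ ¬¬p) = min(0.36, 1) = 0.36
¬((r ∨ q) ∧ ¬¬p): Gödel ¬ of 0.36 = 0 (operand ≠ 0)
¬¬((r ∨ q) ∧ ¬¬p): Gödel ¬ of 0 = 1 (operand is 0)
¬¬¬((r ∨ q) ∧ ¬¬p): Gödel ¬ of 1 = 0 (operand ≠ 0)
¬q: Gödel ¬ of 0.36 = 0 (operand ≠ 0)
(¬q → r): 0 ≤ 0.2, so result = 1
¬(¬q → r): Gödel ¬ of 1 = 0 (operand ≠ 0)
¬q: Gödel ¬ of 0.36 = 0 (operand ≠ 0)
(r ∨ ¬q) = max(0.2, 0) = 0.2
(r ∧ (r ∨ ¬q)) = min(0.2, 0.2) = 0.2
(¬(¬q → r) ∧ (r ∧ (r ∨ ¬q))) = min(0, 0.2) = 0
((¬(¬q → r) ∧ (r ∧ (r ∨ ¬q))) → r): 0 ≤ 0.2, so result = 1
(¬¬¬((r ∨ q) ∧ ¬¬p) ∧ ((¬(¬q → r) ∧ (r ∧ (r ∨ ¬q))) → r)) = min(0, 1) = 0

0.00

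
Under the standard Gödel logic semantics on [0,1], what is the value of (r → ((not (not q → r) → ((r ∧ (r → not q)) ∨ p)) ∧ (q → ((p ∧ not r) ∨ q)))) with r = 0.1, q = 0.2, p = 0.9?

not q: Gödel ¬ of 0.2 = 0 (operand ≠ 0)
(not q → r): 0 ≤ 0.1, so result = 1
not (not q → r): Gödel ¬ of 1 = 0 (operand ≠ 0)
not q: Gödel ¬ of 0.2 = 0 (operand ≠ 0)
(r → not q): 0.1 > 0, so result = 0
(r ∧ (r → not q)) = min(0.1, 0) = 0
((r ∧ (r → not q)) ∨ p) = max(0, 0.9) = 0.9
(not (not q → r) → ((r ∧ (r → not q)) ∨ p)): 0 ≤ 0.9, so result = 1
not r: Gödel ¬ of 0.1 = 0 (operand ≠ 0)
(p ∧ not r) = min(0.9, 0) = 0
((p ∧ not r) ∨ q) = max(0, 0.2) = 0.2
(q → ((p ∧ not r) ∨ q)): 0.2 ≤ 0.2, so result = 1
((not (not q → r) → ((r ∧ (r → not q)) ∨ p)) ∧ (q → ((p ∧ not r) ∨ q))) = min(1, 1) = 1
(r → ((not (not q → r) → ((r ∧ (r → not q)) ∨ p)) ∧ (q → ((p ∧ not r) ∨ q)))): 0.1 ≤ 1, so result = 1

1.00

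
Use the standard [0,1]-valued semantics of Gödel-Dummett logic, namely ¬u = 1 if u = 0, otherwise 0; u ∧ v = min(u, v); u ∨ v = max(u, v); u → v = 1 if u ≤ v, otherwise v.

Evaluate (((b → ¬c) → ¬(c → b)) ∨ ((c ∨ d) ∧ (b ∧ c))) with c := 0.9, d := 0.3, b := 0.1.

¬c: Gödel ¬ of 0.9 = 0 (operand ≠ 0)
(b → ¬c): 0.1 > 0, so result = 0
(c → b): 0.9 > 0.1, so result = 0.1
¬(c → b): Gödel ¬ of 0.1 = 0 (operand ≠ 0)
((b → ¬c) → ¬(c → b)): 0 ≤ 0, so result = 1
(c ∨ d) = max(0.9, 0.3) = 0.9
(b ∧ c) = min(0.1, 0.9) = 0.1
((c ∨ d) ∧ (b ∧ c)) = min(0.9, 0.1) = 0.1
(((b → ¬c) → ¬(c → b)) ∨ ((c ∨ d) ∧ (b ∧ c))) = max(1, 0.1) = 1

1.00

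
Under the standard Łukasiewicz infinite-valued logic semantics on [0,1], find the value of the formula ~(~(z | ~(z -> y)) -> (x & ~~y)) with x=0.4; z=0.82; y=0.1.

(z -> y): min(1, 1 − 0.82 + 0.1) = 0.28
~(z -> y): Łukasiewicz ¬ gives 1 − 0.28 = 0.72
(z | ~(z -> y)) = max(0.82, 0.72) = 0.82
~(z | ~(z -> y)): Łukasiewicz ¬ gives 1 − 0.82 = 0.18
~y: Łukasiewicz ¬ gives 1 − 0.1 = 0.9
~~y: Łukasiewicz ¬ gives 1 − 0.9 = 0.1
(x & ~~y) = min(0.4, 0.1) = 0.1
(~(z | ~(z -> y)) -> (x & ~~y)): min(1, 1 − 0.18 + 0.1) = 0.92
~(~(z | ~(z -> y)) -> (x & ~~y)): Łukasiewicz ¬ gives 1 − 0.92 = 0.08

0.08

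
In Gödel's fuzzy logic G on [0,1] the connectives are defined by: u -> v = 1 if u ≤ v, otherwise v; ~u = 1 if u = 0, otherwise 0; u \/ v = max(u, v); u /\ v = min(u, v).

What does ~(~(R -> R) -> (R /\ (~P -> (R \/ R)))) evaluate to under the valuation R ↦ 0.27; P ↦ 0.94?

(R -> R): 0.27 ≤ 0.27, so result = 1
~(R -> R): Gödel ¬ of 1 = 0 (operand ≠ 0)
~P: Gödel ¬ of 0.94 = 0 (operand ≠ 0)
(R \/ R) = max(0.27, 0.27) = 0.27
(~P -> (R \/ R)): 0 ≤ 0.27, so result = 1
(R /\ (~P -> (R \/ R))) = min(0.27, 1) = 0.27
(~(R -> R) -> (R /\ (~P -> (R \/ R)))): 0 ≤ 0.27, so result = 1
~(~(R -> R) -> (R /\ (~P -> (R \/ R)))): Gödel ¬ of 1 = 0 (operand ≠ 0)

0.00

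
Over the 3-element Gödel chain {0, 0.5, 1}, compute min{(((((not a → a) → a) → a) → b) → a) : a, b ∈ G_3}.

0.00

The minimum is attained at a = 0, b = 0:
  not a: Gödel ¬ of 0 = 1 (operand is 0)
  (not a → a): 1 > 0, so result = 0
  ((not a → a) → a): 0 ≤ 0, so result = 1
  (((not a → a) → a) → a): 1 > 0, so result = 0
  ((((not a → a) → a) → a) → b): 0 ≤ 0, so result = 1
  (((((not a → a) → a) → a) → b) → a): 1 > 0, so result = 0
Checking all 9 assignments confirms none give a value below 0.00.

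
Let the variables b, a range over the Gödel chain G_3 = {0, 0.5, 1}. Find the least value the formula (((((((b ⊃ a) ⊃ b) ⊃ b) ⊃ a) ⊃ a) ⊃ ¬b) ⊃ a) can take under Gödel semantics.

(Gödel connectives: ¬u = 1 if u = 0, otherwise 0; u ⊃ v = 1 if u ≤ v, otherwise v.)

0.00

The minimum is attained at b = 0, a = 0:
  (b ⊃ a): 0 ≤ 0, so result = 1
  ((b ⊃ a) ⊃ b): 1 > 0, so result = 0
  (((b ⊃ a) ⊃ b) ⊃ b): 0 ≤ 0, so result = 1
  ((((b ⊃ a) ⊃ b) ⊃ b) ⊃ a): 1 > 0, so result = 0
  (((((b ⊃ a) ⊃ b) ⊃ b) ⊃ a) ⊃ a): 0 ≤ 0, so result = 1
  ¬b: Gödel ¬ of 0 = 1 (operand is 0)
  ((((((b ⊃ a) ⊃ b) ⊃ b) ⊃ a) ⊃ a) ⊃ ¬b): 1 ≤ 1, so result = 1
  (((((((b ⊃ a) ⊃ b) ⊃ b) ⊃ a) ⊃ a) ⊃ ¬b) ⊃ a): 1 > 0, so result = 0
Checking all 9 assignments confirms none give a value below 0.00.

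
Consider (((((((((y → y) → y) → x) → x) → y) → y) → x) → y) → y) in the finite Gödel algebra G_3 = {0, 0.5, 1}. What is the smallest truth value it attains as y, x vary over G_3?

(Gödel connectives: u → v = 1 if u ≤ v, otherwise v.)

0.50

The minimum is attained at y = 0.5, x = 0:
  (y → y): 0.5 ≤ 0.5, so result = 1
  ((y → y) → y): 1 > 0.5, so result = 0.5
  (((y → y) → y) → x): 0.5 > 0, so result = 0
  ((((y → y) → y) → x) → x): 0 ≤ 0, so result = 1
  (((((y → y) → y) → x) → x) → y): 1 > 0.5, so result = 0.5
  ((((((y → y) → y) → x) → x) → y) → y): 0.5 ≤ 0.5, so result = 1
  (((((((y → y) → y) → x) → x) → y) → y) → x): 1 > 0, so result = 0
  ((((((((y → y) → y) → x) → x) → y) → y) → x) → y): 0 ≤ 0.5, so result = 1
  (((((((((y → y) → y) → x) → x) → y) → y) → x) → y) → y): 1 > 0.5, so result = 0.5
Checking all 9 assignments confirms none give a value below 0.50.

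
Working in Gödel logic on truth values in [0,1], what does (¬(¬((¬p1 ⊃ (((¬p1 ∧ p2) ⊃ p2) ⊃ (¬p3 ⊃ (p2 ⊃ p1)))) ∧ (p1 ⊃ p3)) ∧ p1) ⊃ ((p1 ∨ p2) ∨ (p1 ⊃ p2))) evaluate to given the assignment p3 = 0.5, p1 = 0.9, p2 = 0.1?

¬p1: Gödel ¬ of 0.9 = 0 (operand ≠ 0)
¬p1: Gödel ¬ of 0.9 = 0 (operand ≠ 0)
(¬p1 ∧ p2) = min(0, 0.1) = 0
((¬p1 ∧ p2) ⊃ p2): 0 ≤ 0.1, so result = 1
¬p3: Gödel ¬ of 0.5 = 0 (operand ≠ 0)
(p2 ⊃ p1): 0.1 ≤ 0.9, so result = 1
(¬p3 ⊃ (p2 ⊃ p1)): 0 ≤ 1, so result = 1
(((¬p1 ∧ p2) ⊃ p2) ⊃ (¬p3 ⊃ (p2 ⊃ p1))): 1 ≤ 1, so result = 1
(¬p1 ⊃ (((¬p1 ∧ p2) ⊃ p2) ⊃ (¬p3 ⊃ (p2 ⊃ p1)))): 0 ≤ 1, so result = 1
(p1 ⊃ p3): 0.9 > 0.5, so result = 0.5
((¬p1 ⊃ (((¬p1 ∧ p2) ⊃ p2) ⊃ (¬p3 ⊃ (p2 ⊃ p1)))) ∧ (p1 ⊃ p3)) = min(1, 0.5) = 0.5
¬((¬p1 ⊃ (((¬p1 ∧ p2) ⊃ p2) ⊃ (¬p3 ⊃ (p2 ⊃ p1)))) ∧ (p1 ⊃ p3)): Gödel ¬ of 0.5 = 0 (operand ≠ 0)
(¬((¬p1 ⊃ (((¬p1 ∧ p2) ⊃ p2) ⊃ (¬p3 ⊃ (p2 ⊃ p1)))) ∧ (p1 ⊃ p3)) ∧ p1) = min(0, 0.9) = 0
¬(¬((¬p1 ⊃ (((¬p1 ∧ p2) ⊃ p2) ⊃ (¬p3 ⊃ (p2 ⊃ p1)))) ∧ (p1 ⊃ p3)) ∧ p1): Gödel ¬ of 0 = 1 (operand is 0)
(p1 ∨ p2) = max(0.9, 0.1) = 0.9
(p1 ⊃ p2): 0.9 > 0.1, so result = 0.1
((p1 ∨ p2) ∨ (p1 ⊃ p2)) = max(0.9, 0.1) = 0.9
(¬(¬((¬p1 ⊃ (((¬p1 ∧ p2) ⊃ p2) ⊃ (¬p3 ⊃ (p2 ⊃ p1)))) ∧ (p1 ⊃ p3)) ∧ p1) ⊃ ((p1 ∨ p2) ∨ (p1 ⊃ p2))): 1 > 0.9, so result = 0.9

0.90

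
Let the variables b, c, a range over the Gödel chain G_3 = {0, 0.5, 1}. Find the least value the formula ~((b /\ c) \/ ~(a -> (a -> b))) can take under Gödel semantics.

0.00

The minimum is attained at b = 0, c = 0, a = 0.5:
  (b /\ c) = min(0, 0) = 0
  (a -> b): 0.5 > 0, so result = 0
  (a -> (a -> b)): 0.5 > 0, so result = 0
  ~(a -> (a -> b)): Gödel ¬ of 0 = 1 (operand is 0)
  ((b /\ c) \/ ~(a -> (a -> b))) = max(0, 1) = 1
  ~((b /\ c) \/ ~(a -> (a -> b))): Gödel ¬ of 1 = 0 (operand ≠ 0)
Checking all 27 assignments confirms none give a value below 0.00.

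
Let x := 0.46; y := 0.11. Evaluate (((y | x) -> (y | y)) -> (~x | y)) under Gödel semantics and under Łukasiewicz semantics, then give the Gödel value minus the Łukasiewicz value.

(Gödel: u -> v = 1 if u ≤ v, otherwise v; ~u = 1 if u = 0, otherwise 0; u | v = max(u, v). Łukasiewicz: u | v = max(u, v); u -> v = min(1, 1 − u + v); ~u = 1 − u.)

0.11

Gödel evaluation:
  (y | x) = max(0.11, 0.46) = 0.46
  (y | y) = max(0.11, 0.11) = 0.11
  ((y | x) -> (y | y)): 0.46 > 0.11, so result = 0.11
  ~x: Gödel ¬ of 0.46 = 0 (operand ≠ 0)
  (~x | y) = max(0, 0.11) = 0.11
  (((y | x) -> (y | y)) -> (~x | y)): 0.11 ≤ 0.11, so result = 1
  Gödel value = 1
Łukasiewicz evaluation:
  (y | x) = max(0.11, 0.46) = 0.46
  (y | y) = max(0.11, 0.11) = 0.11
  ((y | x) -> (y | y)): min(1, 1 − 0.46 + 0.11) = 0.65
  ~x: Łukasiewicz ¬ gives 1 − 0.46 = 0.54
  (~x | y) = max(0.54, 0.11) = 0.54
  (((y | x) -> (y | y)) -> (~x | y)): min(1, 1 − 0.65 + 0.54) = 0.89
  Łukasiewicz value = 0.89
Difference: 1 − 0.89 = 0.11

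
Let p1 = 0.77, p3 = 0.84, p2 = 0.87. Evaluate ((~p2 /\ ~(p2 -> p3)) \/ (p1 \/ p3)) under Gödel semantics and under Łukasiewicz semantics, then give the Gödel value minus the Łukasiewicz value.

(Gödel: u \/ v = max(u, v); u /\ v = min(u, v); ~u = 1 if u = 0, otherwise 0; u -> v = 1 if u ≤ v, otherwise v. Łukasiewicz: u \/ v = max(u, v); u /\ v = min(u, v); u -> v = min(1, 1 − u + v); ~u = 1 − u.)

Gödel evaluation:
  ~p2: Gödel ¬ of 0.87 = 0 (operand ≠ 0)
  (p2 -> p3): 0.87 > 0.84, so result = 0.84
  ~(p2 -> p3): Gödel ¬ of 0.84 = 0 (operand ≠ 0)
  (~p2 /\ ~(p2 -> p3)) = min(0, 0) = 0
  (p1 \/ p3) = max(0.77, 0.84) = 0.84
  ((~p2 /\ ~(p2 -> p3)) \/ (p1 \/ p3)) = max(0, 0.84) = 0.84
  Gödel value = 0.84
Łukasiewicz evaluation:
  ~p2: Łukasiewicz ¬ gives 1 − 0.87 = 0.13
  (p2 -> p3): min(1, 1 − 0.87 + 0.84) = 0.97
  ~(p2 -> p3): Łukasiewicz ¬ gives 1 − 0.97 = 0.03
  (~p2 /\ ~(p2 -> p3)) = min(0.13, 0.03) = 0.03
  (p1 \/ p3) = max(0.77, 0.84) = 0.84
  ((~p2 /\ ~(p2 -> p3)) \/ (p1 \/ p3)) = max(0.03, 0.84) = 0.84
  Łukasiewicz value = 0.84
Difference: 0.84 − 0.84 = 0.00

0.00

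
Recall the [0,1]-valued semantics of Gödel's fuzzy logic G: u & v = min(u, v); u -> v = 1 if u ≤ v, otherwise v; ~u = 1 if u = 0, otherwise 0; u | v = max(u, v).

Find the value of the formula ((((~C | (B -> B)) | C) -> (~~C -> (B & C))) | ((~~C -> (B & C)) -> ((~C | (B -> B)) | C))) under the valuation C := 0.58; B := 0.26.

1.00

~C: Gödel ¬ of 0.58 = 0 (operand ≠ 0)
(B -> B): 0.26 ≤ 0.26, so result = 1
(~C | (B -> B)) = max(0, 1) = 1
((~C | (B -> B)) | C) = max(1, 0.58) = 1
~C: Gödel ¬ of 0.58 = 0 (operand ≠ 0)
~~C: Gödel ¬ of 0 = 1 (operand is 0)
(B & C) = min(0.26, 0.58) = 0.26
(~~C -> (B & C)): 1 > 0.26, so result = 0.26
(((~C | (B -> B)) | C) -> (~~C -> (B & C))): 1 > 0.26, so result = 0.26
~C: Gödel ¬ of 0.58 = 0 (operand ≠ 0)
~~C: Gödel ¬ of 0 = 1 (operand is 0)
(B & C) = min(0.26, 0.58) = 0.26
(~~C -> (B & C)): 1 > 0.26, so result = 0.26
~C: Gödel ¬ of 0.58 = 0 (operand ≠ 0)
(B -> B): 0.26 ≤ 0.26, so result = 1
(~C | (B -> B)) = max(0, 1) = 1
((~C | (B -> B)) | C) = max(1, 0.58) = 1
((~~C -> (B & C)) -> ((~C | (B -> B)) | C)): 0.26 ≤ 1, so result = 1
((((~C | (B -> B)) | C) -> (~~C -> (B & C))) | ((~~C -> (B & C)) -> ((~C | (B -> B)) | C))) = max(0.26, 1) = 1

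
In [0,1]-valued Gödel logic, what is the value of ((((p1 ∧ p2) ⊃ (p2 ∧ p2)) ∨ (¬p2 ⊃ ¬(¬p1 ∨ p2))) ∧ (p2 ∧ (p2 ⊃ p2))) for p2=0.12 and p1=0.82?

(p1 ∧ p2) = min(0.82, 0.12) = 0.12
(p2 ∧ p2) = min(0.12, 0.12) = 0.12
((p1 ∧ p2) ⊃ (p2 ∧ p2)): 0.12 ≤ 0.12, so result = 1
¬p2: Gödel ¬ of 0.12 = 0 (operand ≠ 0)
¬p1: Gödel ¬ of 0.82 = 0 (operand ≠ 0)
(¬p1 ∨ p2) = max(0, 0.12) = 0.12
¬(¬p1 ∨ p2): Gödel ¬ of 0.12 = 0 (operand ≠ 0)
(¬p2 ⊃ ¬(¬p1 ∨ p2)): 0 ≤ 0, so result = 1
(((p1 ∧ p2) ⊃ (p2 ∧ p2)) ∨ (¬p2 ⊃ ¬(¬p1 ∨ p2))) = max(1, 1) = 1
(p2 ⊃ p2): 0.12 ≤ 0.12, so result = 1
(p2 ∧ (p2 ⊃ p2)) = min(0.12, 1) = 0.12
((((p1 ∧ p2) ⊃ (p2 ∧ p2)) ∨ (¬p2 ⊃ ¬(¬p1 ∨ p2))) ∧ (p2 ∧ (p2 ⊃ p2))) = min(1, 0.12) = 0.12

0.12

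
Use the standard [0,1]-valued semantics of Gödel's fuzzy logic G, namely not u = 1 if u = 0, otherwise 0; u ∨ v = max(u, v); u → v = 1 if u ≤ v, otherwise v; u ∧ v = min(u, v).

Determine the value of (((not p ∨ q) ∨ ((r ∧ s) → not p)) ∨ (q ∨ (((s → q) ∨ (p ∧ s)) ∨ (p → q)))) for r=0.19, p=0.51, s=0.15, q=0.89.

not p: Gödel ¬ of 0.51 = 0 (operand ≠ 0)
(not p ∨ q) = max(0, 0.89) = 0.89
(r ∧ s) = min(0.19, 0.15) = 0.15
not p: Gödel ¬ of 0.51 = 0 (operand ≠ 0)
((r ∧ s) → not p): 0.15 > 0, so result = 0
((not p ∨ q) ∨ ((r ∧ s) → not p)) = max(0.89, 0) = 0.89
(s → q): 0.15 ≤ 0.89, so result = 1
(p ∧ s) = min(0.51, 0.15) = 0.15
((s → q) ∨ (p ∧ s)) = max(1, 0.15) = 1
(p → q): 0.51 ≤ 0.89, so result = 1
(((s → q) ∨ (p ∧ s)) ∨ (p → q)) = max(1, 1) = 1
(q ∨ (((s → q) ∨ (p ∧ s)) ∨ (p → q))) = max(0.89, 1) = 1
(((not p ∨ q) ∨ ((r ∧ s) → not p)) ∨ (q ∨ (((s → q) ∨ (p ∧ s)) ∨ (p → q)))) = max(0.89, 1) = 1

1.00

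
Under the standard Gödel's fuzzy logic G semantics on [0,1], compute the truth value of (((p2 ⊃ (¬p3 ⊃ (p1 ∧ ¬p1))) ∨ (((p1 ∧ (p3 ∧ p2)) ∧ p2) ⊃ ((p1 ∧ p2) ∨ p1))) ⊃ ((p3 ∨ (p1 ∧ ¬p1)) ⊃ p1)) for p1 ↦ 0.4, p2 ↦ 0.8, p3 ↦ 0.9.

¬p3: Gödel ¬ of 0.9 = 0 (operand ≠ 0)
¬p1: Gödel ¬ of 0.4 = 0 (operand ≠ 0)
(p1 ∧ ¬p1) = min(0.4, 0) = 0
(¬p3 ⊃ (p1 ∧ ¬p1)): 0 ≤ 0, so result = 1
(p2 ⊃ (¬p3 ⊃ (p1 ∧ ¬p1))): 0.8 ≤ 1, so result = 1
(p3 ∧ p2) = min(0.9, 0.8) = 0.8
(p1 ∧ (p3 ∧ p2)) = min(0.4, 0.8) = 0.4
((p1 ∧ (p3 ∧ p2)) ∧ p2) = min(0.4, 0.8) = 0.4
(p1 ∧ p2) = min(0.4, 0.8) = 0.4
((p1 ∧ p2) ∨ p1) = max(0.4, 0.4) = 0.4
(((p1 ∧ (p3 ∧ p2)) ∧ p2) ⊃ ((p1 ∧ p2) ∨ p1)): 0.4 ≤ 0.4, so result = 1
((p2 ⊃ (¬p3 ⊃ (p1 ∧ ¬p1))) ∨ (((p1 ∧ (p3 ∧ p2)) ∧ p2) ⊃ ((p1 ∧ p2) ∨ p1))) = max(1, 1) = 1
¬p1: Gödel ¬ of 0.4 = 0 (operand ≠ 0)
(p1 ∧ ¬p1) = min(0.4, 0) = 0
(p3 ∨ (p1 ∧ ¬p1)) = max(0.9, 0) = 0.9
((p3 ∨ (p1 ∧ ¬p1)) ⊃ p1): 0.9 > 0.4, so result = 0.4
(((p2 ⊃ (¬p3 ⊃ (p1 ∧ ¬p1))) ∨ (((p1 ∧ (p3 ∧ p2)) ∧ p2) ⊃ ((p1 ∧ p2) ∨ p1))) ⊃ ((p3 ∨ (p1 ∧ ¬p1)) ⊃ p1)): 1 > 0.4, so result = 0.4

0.40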